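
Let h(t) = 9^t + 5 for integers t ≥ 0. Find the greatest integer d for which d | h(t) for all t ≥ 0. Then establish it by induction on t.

Computing the first values: h(0) = 6 and h(1) = 14; gcd(6, 14) = 2, so d ≤ 2.
We prove 2 | 9^t + 5 for all t ≥ 0 by induction on t.
Base step (t = 0): h(0) = 6 = 2·(3), so 2 | h(0).
Inductive step: assume the claim holds for t = m, i.e. 2 | h(m). Then
h(m+1) = 9^(m+1) + 5 = 9·(9^m + 5) - 40 = 9·h(m) - 40. The first term is divisible by 2 by the inductive hypothesis, and -40 is divisible by 2. Hence 2 | h(m+1).
By the principle of mathematical induction, the result holds for all t ≥ 0.
Therefore the largest such d is 2.

d = 2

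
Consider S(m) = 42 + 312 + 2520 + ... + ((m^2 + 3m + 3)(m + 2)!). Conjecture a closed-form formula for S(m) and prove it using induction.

We claim S(m) = (m + 1)(m + 3)! - 6 for all m ≥ 1.
Base step (m = 1): S(1) = 42, and the closed form gives 42. They agree.
Suppose the result is true for m = j, so S(j) = (j + 1)(j + 3)! - 6.
Then S(j+1) = S(j) + ((j^2 + 5j + 7)(j + 3)!) = ((j + 1)(j + 3)! - 6) + ((j^2 + 5j + 7)(j + 3)!).
Simplifying, S(j+1) = ((j+1) + 1)((j+1) + 3)! - 6,
which is the closed form with m = j+1.
This completes the induction.

S(m) = (m + 1)(m + 3)! - 6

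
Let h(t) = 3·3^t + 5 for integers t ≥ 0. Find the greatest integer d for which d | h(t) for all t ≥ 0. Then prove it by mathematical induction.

Computing the first values: h(0) = 8 and h(1) = 14; gcd(8, 14) = 2, so d ≤ 2.
We prove 2 | 3·3^t + 5 for all t ≥ 0 by induction on t.
When t = 0: h(0) = 8 = 2·(4), so 2 | h(0).
Inductive step: suppose the statement holds for some k ≥ 0, i.e. 2 | h(k). Then
h(k+1) = 3·3^(k+1) + 5 = 3·(3·3^k + 5) - 10 = 3·h(k) - 10. The first term is divisible by 2 by the inductive hypothesis, and -10 is divisible by 2. Hence 2 | h(k+1).
By the principle of mathematical induction, the result holds for all t ≥ 0.
Therefore the largest such d is 2.

d = 2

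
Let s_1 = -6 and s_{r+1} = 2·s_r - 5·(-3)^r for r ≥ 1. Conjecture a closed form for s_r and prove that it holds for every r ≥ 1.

s_r = (-3)^r - 3·2^(r - 1)

Computing the first terms: s_1 = -6, s_2 = 3, s_3 = -39. This suggests s_r = (-3)^r - 3·2^(r - 1).
When r = 1: the formula gives -6 = -6 = s_1.
Inductive step: suppose the statement holds for some j ≥ 1, so s_j = (-3)^j - 3·2^(j - 1).
Then s_{j+1} = 2·s_j - 5·(-3)^j = 2·((-3)^j - 3·2^(j - 1)) - 5·(-3)^j = (-3)^(j + 1) - 3·2^j = (-3)^(j+1) - 3·2^((j+1) - 1),
which is the claimed formula at r = j+1.
This completes the induction.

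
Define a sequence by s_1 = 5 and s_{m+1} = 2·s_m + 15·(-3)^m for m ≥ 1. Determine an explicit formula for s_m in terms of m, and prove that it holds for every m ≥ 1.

Computing the first terms: s_1 = 5, s_2 = -35, s_3 = 65. This suggests s_m = (-3)^(m + 1) - 2^(m + 1).
Base case (m = 1): the formula gives 5 = 5 = s_1.
For the inductive step, assume it holds for an arbitrary k ≥ 1, so s_k = (-3)^(k + 1) - 2^(k + 1).
Then s_{k+1} = 2·s_k + 15·(-3)^k = 2·((-3)^(k + 1) - 2^(k + 1)) + 15·(-3)^k = (-3)^(k + 2) - 2^(k + 2) = (-3)^((k+1) + 1) - 2^((k+1) + 1),
which is the claimed formula at m = k+1.
This completes the induction.

s_m = (-3)^(m + 1) - 2^(m + 1)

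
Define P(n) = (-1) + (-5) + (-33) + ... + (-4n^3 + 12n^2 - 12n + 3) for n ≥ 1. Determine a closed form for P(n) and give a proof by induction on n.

We claim P(n) = -n(n^3 - 2n^2 + n + 1) for all n ≥ 1.
Base step (n = 1): P(1) = -1, and the closed form gives -1. They agree.
For the inductive step, assume it holds for an arbitrary r ≥ 1, so P(r) = r(-r^3 + 2r^2 - r - 1).
Then P(r+1) = P(r) + (-4r^3 - 1) = (r(-r^3 + 2r^2 - r - 1)) + (-4r^3 - 1).
Simplifying, P(r+1) = -(r + 1)(r^3 + r^2 + 1) = -(r+1)((r+1)^3 - 2(r+1)^2 + (r+1) + 1),
which is the closed form with n = r+1.
By the principle of mathematical induction, the result holds for all n ≥ 1.

P(n) = -n(n^3 - 2n^2 + n + 1)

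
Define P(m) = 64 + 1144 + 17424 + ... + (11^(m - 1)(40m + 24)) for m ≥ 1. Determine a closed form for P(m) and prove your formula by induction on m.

We claim P(m) = 2·11^m(2m + 1) - 2 for all m ≥ 1.
For the base case m = 1: P(1) = 64, and the closed form gives 64. They agree.
Suppose the result is true for m = k, so P(k) = 2·11^k(2k + 1) - 2.
Then P(k+1) = P(k) + (11^k(40k + 64)) = (2·11^k(2k + 1) - 2) + (11^k(40k + 64)).
Simplifying, P(k+1) = 44·11^k·k + 66·11^k - 2 = 2·11^(k+1)(2(k+1) + 1) - 2,
which is the closed form with m = k+1.
By the principle of mathematical induction, the result holds for all m ≥ 1.

P(m) = 2·11^m(2m + 1) - 2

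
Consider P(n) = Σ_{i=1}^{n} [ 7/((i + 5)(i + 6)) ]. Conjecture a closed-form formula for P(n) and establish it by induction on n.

P(n) = 7n/(6(n + 6))

We claim P(n) = 7n/(6(n + 6)) for all n ≥ 1.
When n = 1: P(1) = 1/6, and the closed form gives 1/6. They agree.
For the inductive step, assume it holds for an arbitrary i ≥ 1, so P(i) = 7i/(6(i + 6)).
Then P(i+1) = P(i) + (7/((i + 6)(i + 7))) = (7i/(6(i + 6))) + (7/((i + 6)(i + 7))).
Simplifying, P(i+1) = 7(i + 1)/(6(i + 7)) = 7(i+1)/(6((i+1) + 6)),
which is the closed form with n = i+1.
This completes the induction.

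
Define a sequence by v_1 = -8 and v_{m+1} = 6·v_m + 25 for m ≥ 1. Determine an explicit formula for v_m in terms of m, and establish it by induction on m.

Computing the first terms: v_1 = -8, v_2 = -23, v_3 = -113. This suggests v_m = -3·6^(m - 1) - 5.
Base step (m = 1): the formula gives -8 = -8 = v_1.
Inductive step: suppose the statement holds for some r ≥ 1, so v_r = -3·6^(r - 1) - 5.
Then v_{r+1} = 6·v_r + 25 = 6·(-3·6^(r - 1) - 5) + 25 = -3·6^r - 5 = -3·6^((r+1) - 1) - 5,
which is the claimed formula at m = r+1.
Hence, by induction on m, the claim holds for every m ≥ 1.

v_m = -3·6^(m - 1) - 5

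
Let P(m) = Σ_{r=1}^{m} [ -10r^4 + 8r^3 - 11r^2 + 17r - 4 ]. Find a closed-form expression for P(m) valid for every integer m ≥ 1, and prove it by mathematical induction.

We claim P(m) = -m(m - 1)(2m + 1)(m^2 + 2m + 3) for all m ≥ 1.
For the base case m = 1: P(1) = 0, and the closed form gives 0. They agree.
For the inductive step, assume it holds for an arbitrary r ≥ 1, so P(r) = r(-2r^4 - 3r^3 - 3r^2 + 5r + 3).
Then P(r+1) = P(r) + (r(-10r^3 - 32r^2 - 47r - 21)) = (r(-2r^4 - 3r^3 - 3r^2 + 5r + 3)) + (r(-10r^3 - 32r^2 - 47r - 21)).
Simplifying, P(r+1) = -r(r + 1)(2r + 3)(r^2 + 4r + 6) = -(r+1)((r+1) - 1)(2(r+1) + 1)((r+1)^2 + 2(r+1) + 3),
which is the closed form with m = r+1.
By induction, the statement is established for all m ≥ 1.

P(m) = -m(m - 1)(2m + 1)(m^2 + 2m + 3)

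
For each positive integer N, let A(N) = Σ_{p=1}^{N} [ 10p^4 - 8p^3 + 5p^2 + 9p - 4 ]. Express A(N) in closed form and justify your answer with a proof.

A(N) = N(2N^4 + 3N^3 + N^2 + 5N + 1)

We claim A(N) = N(2N^4 + 3N^3 + N^2 + 5N + 1) for all N ≥ 1.
Base step (N = 1): A(1) = 12, and the closed form gives 12. They agree.
Inductive step: suppose the statement holds for some p ≥ 1, so A(p) = p(2p^4 + 3p^3 + p^2 + 5p + 1).
Then A(p+1) = A(p) + (10p^4 + 32p^3 + 41p^2 + 35p + 12) = (p(2p^4 + 3p^3 + p^2 + 5p + 1)) + (10p^4 + 32p^3 + 41p^2 + 35p + 12).
Simplifying, A(p+1) = (p + 1)(2p^4 + 11p^3 + 22p^2 + 24p + 12) = (p+1)(2(p+1)^4 + 3(p+1)^3 + (p+1)^2 + 5(p+1) + 1),
which is the closed form with N = p+1.
By the principle of mathematical induction, the result holds for all N ≥ 1.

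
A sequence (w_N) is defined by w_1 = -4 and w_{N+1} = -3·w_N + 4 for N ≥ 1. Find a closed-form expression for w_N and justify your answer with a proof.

Computing the first terms: w_1 = -4, w_2 = 16, w_3 = -44. This suggests w_N = -5(-3)^(N - 1) + 1.
Base case (N = 1): the formula gives -4 = -4 = w_1.
For the inductive step, assume it holds for an arbitrary i ≥ 1, so w_i = -5(-3)^(i - 1) + 1.
Then w_{i+1} = -3·w_i + 4 = -3·(-5(-3)^(i - 1) + 1) + 4 = -5(-3)^i + 1 = -5(-3)^((i+1) - 1) + 1,
which is the claimed formula at N = i+1.
By induction, the statement is established for all N ≥ 1.

w_N = -5(-3)^(N - 1) + 1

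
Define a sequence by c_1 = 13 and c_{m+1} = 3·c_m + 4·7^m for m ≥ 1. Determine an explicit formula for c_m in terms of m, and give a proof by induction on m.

Computing the first terms: c_1 = 13, c_2 = 67, c_3 = 397. This suggests c_m = 2·3^m + 7^m.
Base case (m = 1): the formula gives 13 = 13 = c_1.
Suppose the result is true for m = i, so c_i = 2·3^i + 7^i.
Then c_{i+1} = 3·c_i + 4·7^i = 3·(2·3^i + 7^i) + 4·7^i = 2·3^(i + 1) + 7^(i + 1),
which is the claimed formula at m = i+1.
By induction, the statement is established for all m ≥ 1.

c_m = 2·3^m + 7^m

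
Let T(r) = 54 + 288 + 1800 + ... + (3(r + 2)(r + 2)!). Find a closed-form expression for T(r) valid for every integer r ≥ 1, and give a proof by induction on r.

T(r) = 3(r + 3)! - 18

We claim T(r) = 3(r + 3)! - 18 for all r ≥ 1.
Base step (r = 1): T(1) = 54, and the closed form gives 54. They agree.
Inductive step: assume the claim holds for r = m, so T(m) = 3(m + 3)! - 18.
Then T(m+1) = T(m) + (3(m + 3)(m + 3)!) = (3(m + 3)! - 18) + (3(m + 3)(m + 3)!).
Simplifying, T(m+1) = 3((m+1) + 3)! - 18,
which is the closed form with r = m+1.
Hence, by induction on r, the claim holds for every r ≥ 1.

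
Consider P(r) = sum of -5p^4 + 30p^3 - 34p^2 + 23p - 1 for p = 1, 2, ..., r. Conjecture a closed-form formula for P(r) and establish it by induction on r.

P(r) = -r(r^4 - 5r^3 - 2r^2 - 2r - 5)

We claim P(r) = -r(r^4 - 5r^3 - 2r^2 - 2r - 5) for all r ≥ 1.
For the base case r = 1: P(1) = 13, and the closed form gives 13. They agree.
Suppose the result is true for r = p, so P(p) = p(-p^4 + 5p^3 + 2p^2 + 2p + 5).
Then P(p+1) = P(p) + (-5p^4 + 10p^3 + 26p^2 + 25p + 13) = (p(-p^4 + 5p^3 + 2p^2 + 2p + 5)) + (-5p^4 + 10p^3 + 26p^2 + 25p + 13).
Simplifying, P(p+1) = -(p + 1)(p^4 - p^3 - 11p^2 - 17p - 13) = -(p+1)((p+1)^4 - 5(p+1)^3 - 2(p+1)^2 - 2(p+1) - 5),
which is the closed form with r = p+1.
This completes the induction.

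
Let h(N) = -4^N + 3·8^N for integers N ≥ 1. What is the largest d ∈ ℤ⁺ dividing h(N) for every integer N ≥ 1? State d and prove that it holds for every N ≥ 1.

d = 4

Computing the first values: h(1) = 20 and h(2) = 176; gcd(20, 176) = 4, so d ≤ 4.
We prove 4 | -4^N + 3·8^N for all N ≥ 1 by induction on N.
When N = 1: h(1) = 20 = 4·(5), so 4 | h(1).
Inductive step: suppose the statement holds for some j ≥ 1, i.e. 4 | h(j). Then
h(j+1) − 8·h(j) = (-4^(j+1) + 3·8^(j+1)) − 8·(-4^j + 3·8^j) = (-1)·4^j·(4 − 8) = (4)·4^j. Since 4 | h(j) by the inductive hypothesis, 4 | 8·h(j); and 4 | 4 since 4 = 4·1. Therefore 4 | h(j+1).
Hence, by induction on N, the claim holds for every N ≥ 1.
Therefore the largest such d is 4.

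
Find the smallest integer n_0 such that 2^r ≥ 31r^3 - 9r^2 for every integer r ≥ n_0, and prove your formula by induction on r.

n_0 = 18

At r = 17: 131072 < 149702, so the inequality fails and n_0 ≥ 18. We prove 2^r ≥ 31r^3 - 9r^2 for all r ≥ 18.
Base case (r = 18): 2^r = 262144 and 31r^3 - 9r^2 = 177876, so 262144 ≥ 177876.
For the inductive step, assume it holds for an arbitrary k ≥ 18, so 2^k ≥ 31k^3 - 9k^2.
Then 2^(k + 1) = 2·(2^k) ≥ 2·(31k^3 - 9k^2).
Also, for k ≥ 18 we have 2·(31k^3 - 9k^2) ≥ 31(k+1)^3 - 9(k+1)^2, since 2·(31k^3 - 9k^2) − (31(k+1)^3 - 9(k+1)^2) = 31k^3 - 102k^2 - 75k - 22, which is nonnegative for all k ≥ 18.
Combining, 2^(k + 1) ≥ 31(k+1)^3 - 9(k+1)^2.
Hence, by induction on r, the claim holds for every r ≥ 18.
Hence the smallest such n_0 is 18.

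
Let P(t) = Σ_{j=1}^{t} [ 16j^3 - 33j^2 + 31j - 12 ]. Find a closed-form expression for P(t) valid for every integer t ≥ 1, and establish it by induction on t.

We claim P(t) = t(4t^3 - 3t^2 + 3t - 2) for all t ≥ 1.
Base case (t = 1): P(1) = 2, and the closed form gives 2. They agree.
For the inductive step, assume it holds for an arbitrary j ≥ 1, so P(j) = j(4j^3 - 3j^2 + 3j - 2).
Then P(j+1) = P(j) + (16j^3 + 15j^2 + 13j + 2) = (j(4j^3 - 3j^2 + 3j - 2)) + (16j^3 + 15j^2 + 13j + 2).
Simplifying, P(j+1) = (j + 1)(4j^3 + 9j^2 + 9j + 2) = (j+1)(4(j+1)^3 - 3(j+1)^2 + 3(j+1) - 2),
which is the closed form with t = j+1.
Hence, by induction on t, the claim holds for every t ≥ 1.

P(t) = t(4t^3 - 3t^2 + 3t - 2)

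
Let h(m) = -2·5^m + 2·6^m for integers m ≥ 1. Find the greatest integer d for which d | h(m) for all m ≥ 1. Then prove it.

Computing the first values: h(1) = 2 and h(2) = 22; gcd(2, 22) = 2, so d ≤ 2.
We prove 2 | -2·5^m + 2·6^m for all m ≥ 1 by induction on m.
Base case (m = 1): h(1) = 2 = 2·(1), so 2 | h(1).
Suppose the result is true for m = i, i.e. 2 | h(i). Then
h(i+1) − 6·h(i) = (-2·5^(i+1) + 2·6^(i+1)) − 6·(-2·5^i + 2·6^i) = (-2)·5^i·(5 − 6) = (2)·5^i. Since 2 | h(i) by the inductive hypothesis, 2 | 6·h(i); and 2 | 2 since 2 = 2·1. Therefore 2 | h(i+1).
This completes the induction.
Therefore the largest such d is 2.

d = 2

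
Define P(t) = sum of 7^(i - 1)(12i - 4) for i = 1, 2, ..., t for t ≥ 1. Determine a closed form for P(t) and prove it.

P(t) = 7^t(2t - 1) + 1

We claim P(t) = 7^t(2t - 1) + 1 for all t ≥ 1.
For the base case t = 1: P(1) = 8, and the closed form gives 8. They agree.
Inductive step: suppose the statement holds for some i ≥ 1, so P(i) = 7^i(2i - 1) + 1.
Then P(i+1) = P(i) + (7^i(12i + 8)) = (7^i(2i - 1) + 1) + (7^i(12i + 8)).
Simplifying, P(i+1) = 14·7^i·i + 7·7^i + 1 = 7^(i+1)(2(i+1) - 1) + 1,
which is the closed form with t = i+1.
Hence, by induction on t, the claim holds for every t ≥ 1.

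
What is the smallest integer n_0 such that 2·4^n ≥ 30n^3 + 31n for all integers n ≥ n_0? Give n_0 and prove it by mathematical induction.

n_0 = 6

At n = 5: 2048 < 3905, so the inequality fails and n_0 ≥ 6. We prove 2·4^n ≥ 30n^3 + 31n for all n ≥ 6.
Base case (n = 6): 2·4^n = 8192 and 30n^3 + 31n = 6666, so 8192 ≥ 6666.
Inductive step: suppose the statement holds for some k ≥ 6, so 2·4^k ≥ 30k^3 + 31k.
Then 2·4^(k + 1) = 4·(2·4^k) ≥ 4·(30k^3 + 31k).
Also, for k ≥ 6 we have 4·(30k^3 + 31k) ≥ 30(k+1)^3 + 31(k+1), since 4·(30k^3 + 31k) − (30(k+1)^3 + 31(k+1)) = 90k^3 - 90k^2 + 3k - 61, which is nonnegative for all k ≥ 6.
Combining, 2·4^(k + 1) ≥ 30(k+1)^3 + 31(k+1).
This completes the induction.
Hence the smallest such n_0 is 6.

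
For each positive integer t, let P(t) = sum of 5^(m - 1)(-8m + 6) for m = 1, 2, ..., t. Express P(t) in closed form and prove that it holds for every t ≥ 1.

We claim P(t) = 2·5^t(-t + 1) - 2 for all t ≥ 1.
For the base case t = 1: P(1) = -2, and the closed form gives -2. They agree.
Inductive step: suppose the statement holds for some m ≥ 1, so P(m) = 2·5^m(-m + 1) - 2.
Then P(m+1) = P(m) + (5^m(-8m - 2)) = (2·5^m(-m + 1) - 2) + (5^m(-8m - 2)).
Simplifying, P(m+1) = -10·5^m·m - 2 = 2·5^(m+1)(-(m+1) + 1) - 2,
which is the closed form with t = m+1.
Hence, by induction on t, the claim holds for every t ≥ 1.

P(t) = 2·5^t(-t + 1) - 2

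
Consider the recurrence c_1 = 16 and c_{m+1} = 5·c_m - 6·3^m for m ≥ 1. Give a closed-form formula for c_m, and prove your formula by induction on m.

Computing the first terms: c_1 = 16, c_2 = 62, c_3 = 256. This suggests c_m = 3^(m + 1) + 7·5^(m - 1).
When m = 1: the formula gives 16 = 16 = c_1.
Suppose the result is true for m = k, so c_k = 3^(k + 1) + 7·5^(k - 1).
Then c_{k+1} = 5·c_k - 6·3^k = 5·(3^(k + 1) + 7·5^(k - 1)) - 6·3^k = 3^(k + 2) + 7·5^k = 3^((k+1) + 1) + 7·5^((k+1) - 1),
which is the claimed formula at m = k+1.
By induction, the statement is established for all m ≥ 1.

c_m = 3^(m + 1) + 7·5^(m - 1)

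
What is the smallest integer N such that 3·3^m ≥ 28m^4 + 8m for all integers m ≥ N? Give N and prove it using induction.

At m = 10: 177147 < 280080, so the inequality fails and N ≥ 11. We prove 3·3^m ≥ 28m^4 + 8m for all m ≥ 11.
When m = 11: 3·3^m = 531441 and 28m^4 + 8m = 410036, so 531441 ≥ 410036.
Suppose the result is true for m = k, so 3·3^k ≥ 28k^4 + 8k.
Then 3·3^(k + 1) = 3·(3·3^k) ≥ 3·(28k^4 + 8k).
Also, for k ≥ 11 we have 3·(28k^4 + 8k) ≥ 28(k+1)^4 + 8(k+1), since 3·(28k^4 + 8k) − (28(k+1)^4 + 8(k+1)) = 56k^4 - 112k^3 - 168k^2 - 96k - 36, which is nonnegative for all k ≥ 11.
Combining, 3·3^(k + 1) ≥ 28(k+1)^4 + 8(k+1).
This completes the induction.
Hence the smallest such N is 11.

N = 11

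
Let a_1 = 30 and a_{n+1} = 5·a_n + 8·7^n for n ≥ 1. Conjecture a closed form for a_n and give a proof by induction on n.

Computing the first terms: a_1 = 30, a_2 = 206, a_3 = 1422. This suggests a_n = 2·5^(n - 1) + 4·7^n.
When n = 1: the formula gives 30 = 30 = a_1.
For the inductive step, assume it holds for an arbitrary r ≥ 1, so a_r = 2·5^(r - 1) + 4·7^r.
Then a_{r+1} = 5·a_r + 8·7^r = 5·(2·5^(r - 1) + 4·7^r) + 8·7^r = 2·5^r + 4·7^(r + 1) = 2·5^((r+1) - 1) + 4·7^(r+1),
which is the claimed formula at n = r+1.
This completes the induction.

a_n = 2·5^(n - 1) + 4·7^n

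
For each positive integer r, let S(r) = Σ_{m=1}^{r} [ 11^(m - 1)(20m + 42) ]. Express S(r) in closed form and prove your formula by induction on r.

S(r) = 2·11^r(r + 2) - 4

We claim S(r) = 2·11^r(r + 2) - 4 for all r ≥ 1.
Base case (r = 1): S(1) = 62, and the closed form gives 62. They agree.
For the inductive step, assume it holds for an arbitrary m ≥ 1, so S(m) = 2·11^m(m + 2) - 4.
Then S(m+1) = S(m) + (11^m(20m + 62)) = (2·11^m(m + 2) - 4) + (11^m(20m + 62)).
Simplifying, S(m+1) = 22·11^m·m + 66·11^m - 4 = 2·11^(m+1)((m+1) + 2) - 4,
which is the closed form with r = m+1.
This completes the induction.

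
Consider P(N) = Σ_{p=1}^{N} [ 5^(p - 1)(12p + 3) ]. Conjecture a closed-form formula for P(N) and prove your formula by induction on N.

We claim P(N) = 3·5^N·N for all N ≥ 1.
Base case (N = 1): P(1) = 15, and the closed form gives 15. They agree.
For the inductive step, assume it holds for an arbitrary p ≥ 1, so P(p) = 3·5^p·p.
Then P(p+1) = P(p) + (5^p(12p + 15)) = (3·5^p·p) + (5^p(12p + 15)).
Simplifying, P(p+1) = 15·5^p(p + 1) = 3·5^(p+1)·(p+1),
which is the closed form with N = p+1.
This completes the induction.

P(N) = 3·5^N·N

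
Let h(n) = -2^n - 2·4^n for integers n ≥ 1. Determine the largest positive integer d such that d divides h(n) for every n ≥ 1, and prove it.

d = 2

Computing the first values: h(1) = -10 and h(2) = -36; gcd(-10, -36) = 2, so d ≤ 2.
We prove 2 | -2^n - 2·4^n for all n ≥ 1 by induction on n.
Base case (n = 1): h(1) = -10 = 2·(-5), so 2 | h(1).
Suppose the result is true for n = p, i.e. 2 | h(p). Then
h(p+1) − 4·h(p) = (-2^(p+1) - 2·4^(p+1)) − 4·(-2^p - 2·4^p) = (-1)·2^p·(2 − 4) = (2)·2^p. Since 2 | h(p) by the inductive hypothesis, 2 | 4·h(p); and 2 | 2 since 2 = 2·1. Therefore 2 | h(p+1).
Hence, by induction on n, the claim holds for every n ≥ 1.
Therefore the largest such d is 2.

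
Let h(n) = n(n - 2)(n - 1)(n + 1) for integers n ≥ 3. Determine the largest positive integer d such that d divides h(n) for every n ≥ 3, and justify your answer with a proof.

d = 24

Computing the first values: h(3) = 24 and h(4) = 120; gcd(24, 120) = 24, so d ≤ 24.
We prove 24 | n(n - 2)(n - 1)(n + 1) for all n ≥ 3 by induction on n.
When n = 3: h(3) = 24 = 24·(1), so 24 | h(3).
Inductive step: suppose the statement holds for some p ≥ 3, i.e. 24 | h(p). Then
h(p+1) − h(p) = (p-1)·p·(p+1)·(p+2) − (p-2)·(p-1)·p·(p+1) = (p-1)·p·(p+1)·[(p+2) − (p-2)] = 4·(p-1)·p·(p+1). The product of 3 consecutive integers is divisible by (3)! = 6, so h(p+1) − h(p) is divisible by 4·6 = 24. By the inductive hypothesis 24 | h(p), hence 24 | h(p+1).
By the principle of mathematical induction, the result holds for all n ≥ 3.
Therefore the largest such d is 24.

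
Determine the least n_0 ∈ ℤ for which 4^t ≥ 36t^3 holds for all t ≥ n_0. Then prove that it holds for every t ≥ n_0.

At t = 6: 4096 < 7776, so the inequality fails and n_0 ≥ 7. We prove 4^t ≥ 36t^3 for all t ≥ 7.
When t = 7: 4^t = 16384 and 36t^3 = 12348, so 16384 ≥ 12348.
Suppose the result is true for t = i, so 4^i ≥ 36i^3.
Then 4^(i + 1) = 4·(4^i) ≥ 4·(36i^3).
Also, for i ≥ 7 we have 4·(36i^3) ≥ 36(i+1)^3, since 4 ≥ (1 + 1/i)^3 for all i ≥ 7.
Combining, 4^(i + 1) ≥ 36(i+1)^3.
Hence, by induction on t, the claim holds for every t ≥ 7.
Hence the smallest such n_0 is 7.

n_0 = 7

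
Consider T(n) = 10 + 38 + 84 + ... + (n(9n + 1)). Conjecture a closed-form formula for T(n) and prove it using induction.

T(n) = n(n + 1)(3n + 2)

We claim T(n) = n(n + 1)(3n + 2) for all n ≥ 1.
Base step (n = 1): T(1) = 10, and the closed form gives 10. They agree.
Inductive step: assume the claim holds for n = m, so T(m) = m(3m^2 + 5m + 2).
Then T(m+1) = T(m) + ((m + 1)(9m + 10)) = (m(3m^2 + 5m + 2)) + ((m + 1)(9m + 10)).
Simplifying, T(m+1) = (m + 1)(m + 2)(3m + 5) = (m+1)((m+1) + 1)(3(m+1) + 2),
which is the closed form with n = m+1.
By the principle of mathematical induction, the result holds for all n ≥ 1.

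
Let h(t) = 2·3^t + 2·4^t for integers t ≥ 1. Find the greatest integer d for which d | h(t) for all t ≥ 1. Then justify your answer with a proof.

d = 2

Computing the first values: h(1) = 14 and h(2) = 50; gcd(14, 50) = 2, so d ≤ 2.
We prove 2 | 2·3^t + 2·4^t for all t ≥ 1 by induction on t.
When t = 1: h(1) = 14 = 2·(7), so 2 | h(1).
Suppose the result is true for t = k, i.e. 2 | h(k). Then
h(k+1) − 4·h(k) = (2·3^(k+1) + 2·4^(k+1)) − 4·(2·3^k + 2·4^k) = (2)·3^k·(3 − 4) = (-2)·3^k. Since 2 | h(k) by the inductive hypothesis, 2 | 4·h(k); and 2 | -2 since -2 = 2·-1. Therefore 2 | h(k+1).
By the principle of mathematical induction, the result holds for all t ≥ 1.
Therefore the largest such d is 2.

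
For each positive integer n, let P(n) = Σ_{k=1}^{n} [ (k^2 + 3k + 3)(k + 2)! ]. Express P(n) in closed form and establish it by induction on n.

We claim P(n) = (n + 1)(n + 3)! - 6 for all n ≥ 1.
Base case (n = 1): P(1) = 42, and the closed form gives 42. They agree.
Inductive step: suppose the statement holds for some k ≥ 1, so P(k) = (k + 1)(k + 3)! - 6.
Then P(k+1) = P(k) + ((k^2 + 5k + 7)(k + 3)!) = ((k + 1)(k + 3)! - 6) + ((k^2 + 5k + 7)(k + 3)!).
Simplifying, P(k+1) = ((k+1) + 1)((k+1) + 3)! - 6,
which is the closed form with n = k+1.
This completes the induction.

P(n) = (n + 1)(n + 3)! - 6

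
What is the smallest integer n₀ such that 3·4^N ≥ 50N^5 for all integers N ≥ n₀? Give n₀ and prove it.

At N = 10: 3145728 < 5000000, so the inequality fails and n₀ ≥ 11. We prove 3·4^N ≥ 50N^5 for all N ≥ 11.
Base case (N = 11): 3·4^N = 12582912 and 50N^5 = 8052550, so 12582912 ≥ 8052550.
For the inductive step, assume it holds for an arbitrary k ≥ 11, so 3·4^k ≥ 50k^5.
Then 3·4^(k + 1) = 4·(3·4^k) ≥ 4·(50k^5).
Also, for k ≥ 11 we have 4·(50k^5) ≥ 50(k+1)^5, since 4 ≥ (1 + 1/k)^5 for all k ≥ 11.
Combining, 3·4^(k + 1) ≥ 50(k+1)^5.
This completes the induction.
Hence the smallest such n₀ is 11.

n₀ = 11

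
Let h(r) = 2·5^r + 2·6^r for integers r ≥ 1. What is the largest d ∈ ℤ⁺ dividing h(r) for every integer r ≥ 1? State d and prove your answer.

d = 2

Computing the first values: h(1) = 22 and h(2) = 122; gcd(22, 122) = 2, so d ≤ 2.
We prove 2 | 2·5^r + 2·6^r for all r ≥ 1 by induction on r.
When r = 1: h(1) = 22 = 2·(11), so 2 | h(1).
Inductive step: assume the claim holds for r = i, i.e. 2 | h(i). Then
h(i+1) − 6·h(i) = (2·5^(i+1) + 2·6^(i+1)) − 6·(2·5^i + 2·6^i) = (2)·5^i·(5 − 6) = (-2)·5^i. Since 2 | h(i) by the inductive hypothesis, 2 | 6·h(i); and 2 | -2 since -2 = 2·-1. Therefore 2 | h(i+1).
By induction, the statement is established for all r ≥ 1.
Therefore the largest such d is 2.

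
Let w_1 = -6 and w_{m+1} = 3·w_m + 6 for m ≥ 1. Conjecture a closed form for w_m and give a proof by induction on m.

w_m = -3^m - 3

Computing the first terms: w_1 = -6, w_2 = -12, w_3 = -30. This suggests w_m = -3^m - 3.
When m = 1: the formula gives -6 = -6 = w_1.
Inductive step: suppose the statement holds for some r ≥ 1, so w_r = -3^r - 3.
Then w_{r+1} = 3·w_r + 6 = 3·(-3^r - 3) + 6 = -3^(r + 1) - 3,
which is the claimed formula at m = r+1.
By induction, the statement is established for all m ≥ 1.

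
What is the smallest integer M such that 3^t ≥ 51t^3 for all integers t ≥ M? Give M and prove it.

At t = 9: 19683 < 37179, so the inequality fails and M ≥ 10. We prove 3^t ≥ 51t^3 for all t ≥ 10.
Base step (t = 10): 3^t = 59049 and 51t^3 = 51000, so 59049 ≥ 51000.
Suppose the result is true for t = r, so 3^r ≥ 51r^3.
Then 3^(r + 1) = 3·(3^r) ≥ 3·(51r^3).
Also, for r ≥ 10 we have 3·(51r^3) ≥ 51(r+1)^3, since 3 ≥ (1 + 1/r)^3 for all r ≥ 10.
Combining, 3^(r + 1) ≥ 51(r+1)^3.
By the principle of mathematical induction, the result holds for all t ≥ 10.
Hence the smallest such M is 10.

M = 10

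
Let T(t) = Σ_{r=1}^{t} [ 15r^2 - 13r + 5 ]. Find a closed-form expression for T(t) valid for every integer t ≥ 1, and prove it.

We claim T(t) = t(5t^2 + t + 1) for all t ≥ 1.
For the base case t = 1: T(1) = 7, and the closed form gives 7. They agree.
Inductive step: assume the claim holds for t = r, so T(r) = r(5r^2 + r + 1).
Then T(r+1) = T(r) + (15r^2 + 17r + 7) = (r(5r^2 + r + 1)) + (15r^2 + 17r + 7).
Simplifying, T(r+1) = (r + 1)(5r^2 + 11r + 7) = (r+1)(5(r+1)^2 + (r+1) + 1),
which is the closed form with t = r+1.
By induction, the statement is established for all t ≥ 1.

T(t) = t(5t^2 + t + 1)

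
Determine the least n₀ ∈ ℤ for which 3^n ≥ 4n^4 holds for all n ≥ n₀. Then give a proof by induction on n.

At n = 9: 19683 < 26244, so the inequality fails and n₀ ≥ 10. We prove 3^n ≥ 4n^4 for all n ≥ 10.
Base step (n = 10): 3^n = 59049 and 4n^4 = 40000, so 59049 ≥ 40000.
Suppose the result is true for n = j, so 3^j ≥ 4j^4.
Then 3^(j + 1) = 3·(3^j) ≥ 3·(4j^4).
Also, for j ≥ 10 we have 3·(4j^4) ≥ 4(j+1)^4, since 3 ≥ (1 + 1/j)^4 for all j ≥ 10.
Combining, 3^(j + 1) ≥ 4(j+1)^4.
By the principle of mathematical induction, the result holds for all n ≥ 10.
Hence the smallest such n₀ is 10.

n₀ = 10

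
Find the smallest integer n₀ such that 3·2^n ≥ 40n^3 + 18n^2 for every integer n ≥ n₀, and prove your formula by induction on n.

n₀ = 16

At n = 15: 98304 < 139050, so the inequality fails and n₀ ≥ 16. We prove 3·2^n ≥ 40n^3 + 18n^2 for all n ≥ 16.
Base case (n = 16): 3·2^n = 196608 and 40n^3 + 18n^2 = 168448, so 196608 ≥ 168448.
Inductive step: suppose the statement holds for some p ≥ 16, so 3·2^p ≥ 40p^3 + 18p^2.
Then 3·2^(p + 1) = 2·(3·2^p) ≥ 2·(40p^3 + 18p^2).
Also, for p ≥ 16 we have 2·(40p^3 + 18p^2) ≥ 40(p+1)^3 + 18(p+1)^2, since 2·(40p^3 + 18p^2) − (40(p+1)^3 + 18(p+1)^2) = 40p^3 - 102p^2 - 156p - 58, which is nonnegative for all p ≥ 16.
Combining, 3·2^(p + 1) ≥ 40(p+1)^3 + 18(p+1)^2.
Hence, by induction on n, the claim holds for every n ≥ 16.
Hence the smallest such n₀ is 16.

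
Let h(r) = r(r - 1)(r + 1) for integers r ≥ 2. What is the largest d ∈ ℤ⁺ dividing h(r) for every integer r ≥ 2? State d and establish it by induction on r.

Computing the first values: h(2) = 6 and h(3) = 24; gcd(6, 24) = 6, so d ≤ 6.
We prove 6 | r(r - 1)(r + 1) for all r ≥ 2 by induction on r.
When r = 2: h(2) = 6 = 6·(1), so 6 | h(2).
For the inductive step, assume it holds for an arbitrary p ≥ 2, i.e. 6 | h(p). Then
h(p+1) − h(p) = p·(p+1)·(p+2) − (p-1)·p·(p+1) = p·(p+1)·[(p+2) − (p-1)] = 3·p·(p+1). The product of 2 consecutive integers is divisible by (2)! = 2, so h(p+1) − h(p) is divisible by 3·2 = 6. By the inductive hypothesis 6 | h(p), hence 6 | h(p+1).
By the principle of mathematical induction, the result holds for all r ≥ 2.
Therefore the largest such d is 6.

d = 6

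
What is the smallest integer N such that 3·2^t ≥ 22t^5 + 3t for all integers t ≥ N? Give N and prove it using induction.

At t = 26: 201326592 < 261390350, so the inequality fails and N ≥ 27. We prove 3·2^t ≥ 22t^5 + 3t for all t ≥ 27.
Base case (t = 27): 3·2^t = 402653184 and 22t^5 + 3t = 315676035, so 402653184 ≥ 315676035.
Inductive step: assume the claim holds for t = r, so 3·2^r ≥ 22r^5 + 3r.
Then 3·2^(r + 1) = 2·(3·2^r) ≥ 2·(22r^5 + 3r).
Also, for r ≥ 27 we have 2·(22r^5 + 3r) ≥ 22(r+1)^5 + 3(r+1), since 2·(22r^5 + 3r) − (22(r+1)^5 + 3(r+1)) = 22r^5 - 110r^4 - 220r^3 - 220r^2 - 107r - 25, which is nonnegative for all r ≥ 27.
Combining, 3·2^(r + 1) ≥ 22(r+1)^5 + 3(r+1).
Hence, by induction on t, the claim holds for every t ≥ 27.
Hence the smallest such N is 27.

N = 27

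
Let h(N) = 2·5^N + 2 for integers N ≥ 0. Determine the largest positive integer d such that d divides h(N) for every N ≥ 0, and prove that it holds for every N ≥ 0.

d = 4

Computing the first values: h(0) = 4 and h(1) = 12; gcd(4, 12) = 4, so d ≤ 4.
We prove 4 | 2·5^N + 2 for all N ≥ 0 by induction on N.
Base case (N = 0): h(0) = 4 = 4·(1), so 4 | h(0).
Inductive step: suppose the statement holds for some r ≥ 0, i.e. 4 | h(r). Then
h(r+1) = 2·5^(r+1) + 2 = 5·(2·5^r + 2) - 8 = 5·h(r) - 8. The first term is divisible by 4 by the inductive hypothesis, and -8 is divisible by 4. Hence 4 | h(r+1).
Hence, by induction on N, the claim holds for every N ≥ 0.
Therefore the largest such d is 4.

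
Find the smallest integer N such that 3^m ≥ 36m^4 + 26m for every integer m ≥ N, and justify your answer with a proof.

At m = 12: 531441 < 746808, so the inequality fails and N ≥ 13. We prove 3^m ≥ 36m^4 + 26m for all m ≥ 13.
When m = 13: 3^m = 1594323 and 36m^4 + 26m = 1028534, so 1594323 ≥ 1028534.
Inductive step: assume the claim holds for m = p, so 3^p ≥ 36p^4 + 26p.
Then 3^(p + 1) = 3·(3^p) ≥ 3·(36p^4 + 26p).
Also, for p ≥ 13 we have 3·(36p^4 + 26p) ≥ 36(p+1)^4 + 26(p+1), since 3·(36p^4 + 26p) − (36(p+1)^4 + 26(p+1)) = 72p^4 - 144p^3 - 216p^2 - 92p - 62, which is nonnegative for all p ≥ 13.
Combining, 3^(p + 1) ≥ 36(p+1)^4 + 26(p+1).
By the principle of mathematical induction, the result holds for all m ≥ 13.
Hence the smallest such N is 13.

N = 13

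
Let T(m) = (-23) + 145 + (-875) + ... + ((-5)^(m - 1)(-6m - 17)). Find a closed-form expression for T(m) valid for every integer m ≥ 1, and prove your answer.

T(m) = (-5)^m(m + 3) - 3

We claim T(m) = (-5)^m(m + 3) - 3 for all m ≥ 1.
Base case (m = 1): T(1) = -23, and the closed form gives -23. They agree.
For the inductive step, assume it holds for an arbitrary k ≥ 1, so T(k) = (-5)^k(k + 3) - 3.
Then T(k+1) = T(k) + ((-5)^k(-6k - 23)) = ((-5)^k(k + 3) - 3) + ((-5)^k(-6k - 23)).
Simplifying, T(k+1) = -5(-5)^k·k - 20(-5)^k - 3 = (-5)^(k+1)((k+1) + 3) - 3,
which is the closed form with m = k+1.
Hence, by induction on m, the claim holds for every m ≥ 1.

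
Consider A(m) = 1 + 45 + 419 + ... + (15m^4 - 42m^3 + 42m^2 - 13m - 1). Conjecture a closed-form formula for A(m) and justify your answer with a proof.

We claim A(m) = m(3m^4 - 3m^3 - 2m^2 + 4m - 1) for all m ≥ 1.
Base step (m = 1): A(1) = 1, and the closed form gives 1. They agree.
Inductive step: assume the claim holds for m = r, so A(r) = r(3r^4 - 3r^3 - 2r^2 + 4r - 1).
Then A(r+1) = A(r) + (15r^4 + 18r^3 + 6r^2 + 5r + 1) = (r(3r^4 - 3r^3 - 2r^2 + 4r - 1)) + (15r^4 + 18r^3 + 6r^2 + 5r + 1).
Simplifying, A(r+1) = (r + 1)(3r^4 + 9r^3 + 7r^2 + 3r + 1) = (r+1)(3(r+1)^4 - 3(r+1)^3 - 2(r+1)^2 + 4(r+1) - 1),
which is the closed form with m = r+1.
Hence, by induction on m, the claim holds for every m ≥ 1.

A(m) = m(3m^4 - 3m^3 - 2m^2 + 4m - 1)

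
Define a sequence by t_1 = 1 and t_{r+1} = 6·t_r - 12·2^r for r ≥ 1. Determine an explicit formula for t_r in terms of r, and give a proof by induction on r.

Computing the first terms: t_1 = 1, t_2 = -18, t_3 = -156. This suggests t_r = 3·2^r - 5·6^(r - 1).
For the base case r = 1: the formula gives 1 = 1 = t_1.
Suppose the result is true for r = m, so t_m = 3·2^m - 5·6^(m - 1).
Then t_{m+1} = 6·t_m - 12·2^m = 6·(3·2^m - 5·6^(m - 1)) - 12·2^m = 3·2^(m + 1) - 5·6^m = 3·2^(m+1) - 5·6^((m+1) - 1),
which is the claimed formula at r = m+1.
This completes the induction.

t_r = 3·2^r - 5·6^(r - 1)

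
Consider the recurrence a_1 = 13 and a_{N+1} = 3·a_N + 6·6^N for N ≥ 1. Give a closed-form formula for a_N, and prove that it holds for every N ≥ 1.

Computing the first terms: a_1 = 13, a_2 = 75, a_3 = 441. This suggests a_N = 3^(N - 1) + 2·6^N.
Base step (N = 1): the formula gives 13 = 13 = a_1.
Suppose the result is true for N = m, so a_m = 3^(m - 1) + 2·6^m.
Then a_{m+1} = 3·a_m + 6·6^m = 3·(3^(m - 1) + 2·6^m) + 6·6^m = 3^m + 2·6^(m + 1) = 3^((m+1) - 1) + 2·6^(m+1),
which is the claimed formula at N = m+1.
By the principle of mathematical induction, the result holds for all N ≥ 1.

a_N = 3^(N - 1) + 2·6^N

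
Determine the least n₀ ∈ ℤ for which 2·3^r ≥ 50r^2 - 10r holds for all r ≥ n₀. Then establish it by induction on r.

n₀ = 7

At r = 6: 1458 < 1740, so the inequality fails and n₀ ≥ 7. We prove 2·3^r ≥ 50r^2 - 10r for all r ≥ 7.
When r = 7: 2·3^r = 4374 and 50r^2 - 10r = 2380, so 4374 ≥ 2380.
Suppose the result is true for r = i, so 2·3^i ≥ 50i^2 - 10i.
Then 2·3^(i + 1) = 3·(2·3^i) ≥ 3·(50i^2 - 10i).
Also, for i ≥ 7 we have 3·(50i^2 - 10i) ≥ 50(i+1)^2 - 10(i+1), since 3·(50i^2 - 10i) − (50(i+1)^2 - 10(i+1)) = 100i^2 - 120i - 40, which is nonnegative for all i ≥ 7.
Combining, 2·3^(i + 1) ≥ 50(i+1)^2 - 10(i+1).
By induction, the statement is established for all r ≥ 7.
Hence the smallest such n₀ is 7.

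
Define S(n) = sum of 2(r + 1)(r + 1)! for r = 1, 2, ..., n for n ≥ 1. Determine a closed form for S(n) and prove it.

S(n) = 2(n + 2)! - 4

We claim S(n) = 2(n + 2)! - 4 for all n ≥ 1.
Base case (n = 1): S(1) = 8, and the closed form gives 8. They agree.
For the inductive step, assume it holds for an arbitrary r ≥ 1, so S(r) = 2(r + 2)! - 4.
Then S(r+1) = S(r) + (2(r + 2)(r + 2)!) = (2(r + 2)! - 4) + (2(r + 2)(r + 2)!).
Simplifying, S(r+1) = 2((r+1) + 2)! - 4,
which is the closed form with n = r+1.
This completes the induction.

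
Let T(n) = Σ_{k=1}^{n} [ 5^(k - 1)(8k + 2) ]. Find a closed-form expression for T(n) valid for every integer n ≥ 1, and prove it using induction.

We claim T(n) = 2·5^n·n for all n ≥ 1.
For the base case n = 1: T(1) = 10, and the closed form gives 10. They agree.
Inductive step: suppose the statement holds for some k ≥ 1, so T(k) = 2·5^k·k.
Then T(k+1) = T(k) + (5^k(8k + 10)) = (2·5^k·k) + (5^k(8k + 10)).
Simplifying, T(k+1) = 10·5^k(k + 1) = 2·5^(k+1)·(k+1),
which is the closed form with n = k+1.
Hence, by induction on n, the claim holds for every n ≥ 1.

T(n) = 2·5^n·n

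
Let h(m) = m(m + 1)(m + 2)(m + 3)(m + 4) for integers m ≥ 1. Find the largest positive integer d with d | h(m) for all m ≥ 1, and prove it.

Computing the first values: h(1) = 120 and h(2) = 720; gcd(120, 720) = 120, so d ≤ 120.
We prove 120 | m(m + 1)(m + 2)(m + 3)(m + 4) for all m ≥ 1 by induction on m.
When m = 1: h(1) = 120 = 120·(1), so 120 | h(1).
Inductive step: assume the claim holds for m = j, i.e. 120 | h(j). Then
h(j+1) − h(j) = (j+1)·(j+2)·(j+3)·(j+4)·(j+5) − j·(j+1)·(j+2)·(j+3)·(j+4) = (j+1)·(j+2)·(j+3)·(j+4)·[(j+5) − j] = 5·(j+1)·(j+2)·(j+3)·(j+4). The product of 4 consecutive integers is divisible by (4)! = 24, so h(j+1) − h(j) is divisible by 5·24 = 120. By the inductive hypothesis 120 | h(j), hence 120 | h(j+1).
This completes the induction.
Therefore the largest such d is 120.

d = 120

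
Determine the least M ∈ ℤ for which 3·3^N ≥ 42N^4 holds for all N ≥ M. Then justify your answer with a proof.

At N = 11: 531441 < 614922, so the inequality fails and M ≥ 12. We prove 3·3^N ≥ 42N^4 for all N ≥ 12.
Base case (N = 12): 3·3^N = 1594323 and 42N^4 = 870912, so 1594323 ≥ 870912.
For the inductive step, assume it holds for an arbitrary i ≥ 12, so 3·3^i ≥ 42i^4.
Then 3·3^(i + 1) = 3·(3·3^i) ≥ 3·(42i^4).
Also, for i ≥ 12 we have 3·(42i^4) ≥ 42(i+1)^4, since 3 ≥ (1 + 1/i)^4 for all i ≥ 12.
Combining, 3·3^(i + 1) ≥ 42(i+1)^4.
By the principle of mathematical induction, the result holds for all N ≥ 12.
Hence the smallest such M is 12.

M = 12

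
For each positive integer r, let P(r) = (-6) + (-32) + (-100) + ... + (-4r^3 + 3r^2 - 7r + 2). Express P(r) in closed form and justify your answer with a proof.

P(r) = -r(r^3 + r^2 + 3r + 1)

We claim P(r) = -r(r^3 + r^2 + 3r + 1) for all r ≥ 1.
Base step (r = 1): P(1) = -6, and the closed form gives -6. They agree.
Suppose the result is true for r = j, so P(j) = j(-j^3 - j^2 - 3j - 1).
Then P(j+1) = P(j) + (-4j^3 - 9j^2 - 13j - 6) = (j(-j^3 - j^2 - 3j - 1)) + (-4j^3 - 9j^2 - 13j - 6).
Simplifying, P(j+1) = -(j + 1)(j^3 + 4j^2 + 8j + 6) = -(j+1)((j+1)^3 + (j+1)^2 + 3(j+1) + 1),
which is the closed form with r = j+1.
This completes the induction.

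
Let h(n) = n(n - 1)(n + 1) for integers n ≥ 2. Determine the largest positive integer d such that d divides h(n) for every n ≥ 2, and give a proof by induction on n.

d = 6

Computing the first values: h(2) = 6 and h(3) = 24; gcd(6, 24) = 6, so d ≤ 6.
We prove 6 | n(n - 1)(n + 1) for all n ≥ 2 by induction on n.
Base case (n = 2): h(2) = 6 = 6·(1), so 6 | h(2).
Inductive step: suppose the statement holds for some k ≥ 2, i.e. 6 | h(k). Then
h(k+1) − h(k) = k·(k+1)·(k+2) − (k-1)·k·(k+1) = k·(k+1)·[(k+2) − (k-1)] = 3·k·(k+1). The product of 2 consecutive integers is divisible by (2)! = 2, so h(k+1) − h(k) is divisible by 3·2 = 6. By the inductive hypothesis 6 | h(k), hence 6 | h(k+1).
This completes the induction.
Therefore the largest such d is 6.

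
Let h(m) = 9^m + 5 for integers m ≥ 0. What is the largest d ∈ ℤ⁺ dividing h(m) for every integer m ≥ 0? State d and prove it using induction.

Computing the first values: h(0) = 6 and h(1) = 14; gcd(6, 14) = 2, so d ≤ 2.
We prove 2 | 9^m + 5 for all m ≥ 0 by induction on m.
Base step (m = 0): h(0) = 6 = 2·(3), so 2 | h(0).
Inductive step: assume the claim holds for m = k, i.e. 2 | h(k). Then
h(k+1) = 9^(k+1) + 5 = 9·(9^k + 5) - 40 = 9·h(k) - 40. The first term is divisible by 2 by the inductive hypothesis, and -40 is divisible by 2. Hence 2 | h(k+1).
This completes the induction.
Therefore the largest such d is 2.

d = 2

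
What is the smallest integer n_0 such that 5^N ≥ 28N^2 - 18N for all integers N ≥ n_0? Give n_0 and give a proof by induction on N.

At N = 3: 125 < 198, so the inequality fails and n_0 ≥ 4. We prove 5^N ≥ 28N^2 - 18N for all N ≥ 4.
Base step (N = 4): 5^N = 625 and 28N^2 - 18N = 376, so 625 ≥ 376.
Inductive step: suppose the statement holds for some i ≥ 4, so 5^i ≥ 28i^2 - 18i.
Then 5^(i + 1) = 5·(5^i) ≥ 5·(28i^2 - 18i).
Also, for i ≥ 4 we have 5·(28i^2 - 18i) ≥ 28(i+1)^2 - 18(i+1), since 5·(28i^2 - 18i) − (28(i+1)^2 - 18(i+1)) = 112i^2 - 128i - 10, which is nonnegative for all i ≥ 4.
Combining, 5^(i + 1) ≥ 28(i+1)^2 - 18(i+1).
This completes the induction.
Hence the smallest such n_0 is 4.

n_0 = 4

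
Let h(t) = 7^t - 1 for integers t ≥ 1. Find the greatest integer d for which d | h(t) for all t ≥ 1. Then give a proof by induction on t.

Computing the first values: h(1) = 6 and h(2) = 48; gcd(6, 48) = 6, so d ≤ 6.
We prove 6 | 7^t - 1 for all t ≥ 1 by induction on t.
For the base case t = 1: h(1) = 6 = 6·(1), so 6 | h(1).
Inductive step: suppose the statement holds for some k ≥ 1, i.e. 6 | h(k). Then
7^{k+1} − 1^{k+1} = 7·7^k − 1·1^k = 7·(7^k − 1^k) + (6)·1^k. The first term is divisible by 6 by the inductive hypothesis, and the second term (6)·1^k is divisible by 6 since 6 | 6. Hence 6 | h(k+1).
By the principle of mathematical induction, the result holds for all t ≥ 1.
Therefore the largest such d is 6.

d = 6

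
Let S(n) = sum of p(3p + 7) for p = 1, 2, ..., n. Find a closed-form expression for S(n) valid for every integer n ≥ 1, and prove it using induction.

S(n) = n(n + 1)(n + 4)

We claim S(n) = n(n + 1)(n + 4) for all n ≥ 1.
For the base case n = 1: S(1) = 10, and the closed form gives 10. They agree.
Suppose the result is true for n = p, so S(p) = p(p^2 + 5p + 4).
Then S(p+1) = S(p) + ((p + 1)(3p + 10)) = (p(p^2 + 5p + 4)) + ((p + 1)(3p + 10)).
Simplifying, S(p+1) = (p + 1)(p + 2)(p + 5) = (p+1)((p+1) + 1)((p+1) + 4),
which is the closed form with n = p+1.
By the principle of mathematical induction, the result holds for all n ≥ 1.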